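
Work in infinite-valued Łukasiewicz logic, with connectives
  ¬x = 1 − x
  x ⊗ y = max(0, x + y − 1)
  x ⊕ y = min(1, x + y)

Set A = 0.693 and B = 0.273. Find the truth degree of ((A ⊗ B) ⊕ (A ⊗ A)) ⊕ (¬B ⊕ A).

1.000

A ⊗ B = max(0, 0.693 + 0.273 − 1) = max(0, -0.034) = 0.000
A ⊗ A = max(0, 0.693 + 0.693 − 1) = max(0, 0.386) = 0.386
(A ⊗ B) ⊕ (A ⊗ A) = min(1, 0.000 + 0.386) = min(1, 0.386) = 0.386
¬B = 1 − 0.273 = 0.727
¬B ⊕ A = min(1, 0.727 + 0.693) = min(1, 1.420) = 1.000
((A ⊗ B) ⊕ (A ⊗ A)) ⊕ (¬B ⊕ A) = min(1, 0.386 + 1.000) = min(1, 1.386) = 1.000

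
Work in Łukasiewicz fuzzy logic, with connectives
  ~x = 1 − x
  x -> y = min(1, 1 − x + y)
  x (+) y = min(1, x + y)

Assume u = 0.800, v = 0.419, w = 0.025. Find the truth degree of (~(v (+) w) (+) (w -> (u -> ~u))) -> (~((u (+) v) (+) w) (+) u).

0.800

v (+) w = min(1, 0.419 + 0.025) = min(1, 0.444) = 0.444
~(v (+) w) = 1 − 0.444 = 0.556
~u = 1 − 0.800 = 0.200
u -> ~u = min(1, 1 − 0.800 + 0.200) = min(1, 0.400) = 0.400
w -> (u -> ~u) = min(1, 1 − 0.025 + 0.400) = min(1, 1.375) = 1.000
~(v (+) w) (+) (w -> (u -> ~u)) = min(1, 0.556 + 1.000) = min(1, 1.556) = 1.000
u (+) v = min(1, 0.800 + 0.419) = min(1, 1.219) = 1.000
(u (+) v) (+) w = min(1, 1.000 + 0.025) = min(1, 1.025) = 1.000
~((u (+) v) (+) w) = 1 − 1.000 = 0.000
~((u (+) v) (+) w) (+) u = min(1, 0.000 + 0.800) = min(1, 0.800) = 0.800
(~(v (+) w) (+) (w -> (u -> ~u))) -> (~((u (+) v) (+) w) (+) u) = min(1, 1 − 1.000 + 0.800) = min(1, 0.800) = 0.800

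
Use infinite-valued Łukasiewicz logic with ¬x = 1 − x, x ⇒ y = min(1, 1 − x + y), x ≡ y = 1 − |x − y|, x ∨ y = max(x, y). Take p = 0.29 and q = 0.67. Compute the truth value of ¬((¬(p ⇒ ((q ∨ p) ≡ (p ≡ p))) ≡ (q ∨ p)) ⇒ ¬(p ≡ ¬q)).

0.29

q ∨ p = max(0.67, 0.29) = 0.67
p ≡ p = 1 − |0.29 − 0.29| = 1 − 0.00 = 1.00
(q ∨ p) ≡ (p ≡ p) = 1 − |0.67 − 1.00| = 1 − 0.33 = 0.67
p ⇒ ((q ∨ p) ≡ (p ≡ p)) = min(1, 1 − 0.29 + 0.67) = min(1, 1.38) = 1.00
¬(p ⇒ ((q ∨ p) ≡ (p ≡ p))) = 1 − 1.00 = 0.00
¬(p ⇒ ((q ∨ p) ≡ (p ≡ p))) ≡ (q ∨ p) = 1 − |0.00 − 0.67| = 1 − 0.67 = 0.33
¬q = 1 − 0.67 = 0.33
p ≡ ¬q = 1 − |0.29 − 0.33| = 1 − 0.04 = 0.96
¬(p ≡ ¬q) = 1 − 0.96 = 0.04
(¬(p ⇒ ((q ∨ p) ≡ (p ≡ p))) ≡ (q ∨ p)) ⇒ ¬(p ≡ ¬q) = min(1, 1 − 0.33 + 0.04) = min(1, 0.71) = 0.71
¬((¬(p ⇒ ((q ∨ p) ≡ (p ≡ p))) ≡ (q ∨ p)) ⇒ ¬(p ≡ ¬q)) = 1 − 0.71 = 0.29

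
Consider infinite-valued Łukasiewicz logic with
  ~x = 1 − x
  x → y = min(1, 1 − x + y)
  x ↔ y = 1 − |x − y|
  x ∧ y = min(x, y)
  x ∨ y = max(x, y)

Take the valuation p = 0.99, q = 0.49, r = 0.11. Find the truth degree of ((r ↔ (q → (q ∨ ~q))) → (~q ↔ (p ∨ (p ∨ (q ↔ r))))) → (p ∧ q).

0.49

~q = 1 − 0.49 = 0.51
q ∨ ~q = max(0.49, 0.51) = 0.51
q → (q ∨ ~q) = min(1, 1 − 0.49 + 0.51) = min(1, 1.02) = 1.00
r ↔ (q → (q ∨ ~q)) = 1 − |0.11 − 1.00| = 1 − 0.89 = 0.11
q ↔ r = 1 − |0.49 − 0.11| = 1 − 0.38 = 0.62
p ∨ (q ↔ r) = max(0.99, 0.62) = 0.99
p ∨ (p ∨ (q ↔ r)) = max(0.99, 0.99) = 0.99
~q ↔ (p ∨ (p ∨ (q ↔ r))) = 1 − |0.51 − 0.99| = 1 − 0.48 = 0.52
(r ↔ (q → (q ∨ ~q))) → (~q ↔ (p ∨ (p ∨ (q ↔ r)))) = min(1, 1 − 0.11 + 0.52) = min(1, 1.41) = 1.00
p ∧ q = min(0.99, 0.49) = 0.49
((r ↔ (q → (q ∨ ~q))) → (~q ↔ (p ∨ (p ∨ (q ↔ r))))) → (p ∧ q) = min(1, 1 − 1.00 + 0.49) = min(1, 0.49) = 0.49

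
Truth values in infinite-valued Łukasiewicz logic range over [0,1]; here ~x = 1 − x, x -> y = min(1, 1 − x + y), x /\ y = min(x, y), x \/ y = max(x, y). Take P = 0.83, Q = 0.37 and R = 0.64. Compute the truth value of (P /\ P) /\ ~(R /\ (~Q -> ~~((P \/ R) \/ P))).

0.36

P /\ P = min(0.83, 0.83) = 0.83
~Q = 1 − 0.37 = 0.63
P \/ R = max(0.83, 0.64) = 0.83
(P \/ R) \/ P = max(0.83, 0.83) = 0.83
~((P \/ R) \/ P) = 1 − 0.83 = 0.17
~~((P \/ R) \/ P) = 1 − 0.17 = 0.83
~Q -> ~~((P \/ R) \/ P) = min(1, 1 − 0.63 + 0.83) = min(1, 1.20) = 1.00
R /\ (~Q -> ~~((P \/ R) \/ P)) = min(0.64, 1.00) = 0.64
~(R /\ (~Q -> ~~((P \/ R) \/ P))) = 1 − 0.64 = 0.36
(P /\ P) /\ ~(R /\ (~Q -> ~~((P \/ R) \/ P))) = min(0.83, 0.36) = 0.36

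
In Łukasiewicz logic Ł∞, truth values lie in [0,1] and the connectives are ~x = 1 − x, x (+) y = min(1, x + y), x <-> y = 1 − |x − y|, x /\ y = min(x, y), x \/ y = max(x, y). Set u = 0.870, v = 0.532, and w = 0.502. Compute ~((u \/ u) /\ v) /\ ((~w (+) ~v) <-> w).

u \/ u = max(0.870, 0.870) = 0.870
(u \/ u) /\ v = min(0.870, 0.532) = 0.532
~((u \/ u) /\ v) = 1 − 0.532 = 0.468
~w = 1 − 0.502 = 0.498
~v = 1 − 0.532 = 0.468
~w (+) ~v = min(1, 0.498 + 0.468) = min(1, 0.966) = 0.966
(~w (+) ~v) <-> w = 1 − |0.966 − 0.502| = 1 − 0.464 = 0.536
~((u \/ u) /\ v) /\ ((~w (+) ~v) <-> w) = min(0.468, 0.536) = 0.468

0.468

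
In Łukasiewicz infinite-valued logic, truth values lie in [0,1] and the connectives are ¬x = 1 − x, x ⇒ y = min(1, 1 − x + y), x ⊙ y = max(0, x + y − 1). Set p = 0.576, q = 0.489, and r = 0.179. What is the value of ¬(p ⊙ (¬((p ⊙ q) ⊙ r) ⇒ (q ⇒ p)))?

0.424

p ⊙ q = max(0, 0.576 + 0.489 − 1) = max(0, 0.065) = 0.065
(p ⊙ q) ⊙ r = max(0, 0.065 + 0.179 − 1) = max(0, -0.756) = 0.000
¬((p ⊙ q) ⊙ r) = 1 − 0.000 = 1.000
q ⇒ p = min(1, 1 − 0.489 + 0.576) = min(1, 1.087) = 1.000
¬((p ⊙ q) ⊙ r) ⇒ (q ⇒ p) = min(1, 1 − 1.000 + 1.000) = min(1, 1.000) = 1.000
p ⊙ (¬((p ⊙ q) ⊙ r) ⇒ (q ⇒ p)) = max(0, 0.576 + 1.000 − 1) = max(0, 0.576) = 0.576
¬(p ⊙ (¬((p ⊙ q) ⊙ r) ⇒ (q ⇒ p))) = 1 − 0.576 = 0.424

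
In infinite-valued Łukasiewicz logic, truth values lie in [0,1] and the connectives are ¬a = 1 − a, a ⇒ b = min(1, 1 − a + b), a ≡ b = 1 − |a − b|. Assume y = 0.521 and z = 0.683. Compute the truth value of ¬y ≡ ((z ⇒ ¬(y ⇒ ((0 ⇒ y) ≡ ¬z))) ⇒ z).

0.479

¬y = 1 − 0.521 = 0.479
0 ⇒ y = min(1, 1 − 0.000 + 0.521) = min(1, 1.521) = 1.000
¬z = 1 − 0.683 = 0.317
(0 ⇒ y) ≡ ¬z = 1 − |1.000 − 0.317| = 1 − 0.683 = 0.317
y ⇒ ((0 ⇒ y) ≡ ¬z) = min(1, 1 − 0.521 + 0.317) = min(1, 0.796) = 0.796
¬(y ⇒ ((0 ⇒ y) ≡ ¬z)) = 1 − 0.796 = 0.204
z ⇒ ¬(y ⇒ ((0 ⇒ y) ≡ ¬z)) = min(1, 1 − 0.683 + 0.204) = min(1, 0.521) = 0.521
(z ⇒ ¬(y ⇒ ((0 ⇒ y) ≡ ¬z))) ⇒ z = min(1, 1 − 0.521 + 0.683) = min(1, 1.162) = 1.000
¬y ≡ ((z ⇒ ¬(y ⇒ ((0 ⇒ y) ≡ ¬z))) ⇒ z) = 1 − |0.479 − 1.000| = 1 − 0.521 = 0.479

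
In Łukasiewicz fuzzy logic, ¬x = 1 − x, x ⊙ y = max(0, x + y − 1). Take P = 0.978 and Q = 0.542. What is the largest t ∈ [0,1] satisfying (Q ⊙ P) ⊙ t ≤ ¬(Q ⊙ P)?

0.960

Q ⊙ P = max(0, 0.542 + 0.978 − 1) = max(0, 0.520) = 0.520
So the left factor is Q ⊙ P = 0.520.
¬(Q ⊙ P) = 1 − 0.520 = 0.480
So the right-hand bound is ¬(Q ⊙ P) = 0.480.
The residuum of the Łukasiewicz t-norm gives the supremum: min(1, 1 − 0.520 + 0.480).
1 − 0.520 + 0.480 = 0.960, so t = min(1, 0.960) = 0.960.
Check: 0.520 ⊙ 0.960 = max(0, 0.480) = 0.480 ≤ 0.480.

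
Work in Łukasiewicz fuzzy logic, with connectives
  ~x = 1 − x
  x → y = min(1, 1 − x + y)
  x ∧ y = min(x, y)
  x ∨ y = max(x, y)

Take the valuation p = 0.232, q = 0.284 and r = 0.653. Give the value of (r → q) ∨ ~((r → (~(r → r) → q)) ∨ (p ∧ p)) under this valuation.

0.631

r → q = min(1, 1 − 0.653 + 0.284) = min(1, 0.631) = 0.631
r → r = min(1, 1 − 0.653 + 0.653) = min(1, 1.000) = 1.000
~(r → r) = 1 − 1.000 = 0.000
~(r → r) → q = min(1, 1 − 0.000 + 0.284) = min(1, 1.284) = 1.000
r → (~(r → r) → q) = min(1, 1 − 0.653 + 1.000) = min(1, 1.347) = 1.000
p ∧ p = min(0.232, 0.232) = 0.232
(r → (~(r → r) → q)) ∨ (p ∧ p) = max(1.000, 0.232) = 1.000
~((r → (~(r → r) → q)) ∨ (p ∧ p)) = 1 − 1.000 = 0.000
(r → q) ∨ ~((r → (~(r → r) → q)) ∨ (p ∧ p)) = max(0.631, 0.000) = 0.631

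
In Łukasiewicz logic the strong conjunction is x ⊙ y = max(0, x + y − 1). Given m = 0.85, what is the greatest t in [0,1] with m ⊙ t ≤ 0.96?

1.00

The residuum of the Łukasiewicz t-norm gives the supremum: min(1, 1 − 0.85 + 0.96).
1 − 0.85 + 0.96 = 1.11, so t = min(1, 1.11) = 1.00.
Check: 0.85 ⊙ 1.00 = max(0, 0.85) = 0.85 ≤ 0.96.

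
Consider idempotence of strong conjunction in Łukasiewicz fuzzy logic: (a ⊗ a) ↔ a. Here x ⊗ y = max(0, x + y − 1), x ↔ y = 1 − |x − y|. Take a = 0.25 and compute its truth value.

0.75

a ⊗ a = max(0, 0.25 + 0.25 − 1) = max(0, -0.50) = 0.00
(a ⊗ a) ↔ a = 1 − |0.00 − 0.25| = 1 − 0.25 = 0.75
(The value 0.75 < 1 shows this instance is not satisfied; fails in Ł∞ since a ⊗ a = max(0, 2a−1) ≠ a in general.)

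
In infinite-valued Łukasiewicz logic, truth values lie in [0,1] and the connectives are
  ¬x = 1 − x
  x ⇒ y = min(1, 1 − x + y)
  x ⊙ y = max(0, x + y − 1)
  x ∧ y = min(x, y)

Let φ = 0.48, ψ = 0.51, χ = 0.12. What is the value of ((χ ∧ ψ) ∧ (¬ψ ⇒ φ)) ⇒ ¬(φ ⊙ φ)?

1.00

χ ∧ ψ = min(0.12, 0.51) = 0.12
¬ψ = 1 − 0.51 = 0.49
¬ψ ⇒ φ = min(1, 1 − 0.49 + 0.48) = min(1, 0.99) = 0.99
(χ ∧ ψ) ∧ (¬ψ ⇒ φ) = min(0.12, 0.99) = 0.12
φ ⊙ φ = max(0, 0.48 + 0.48 − 1) = max(0, -0.04) = 0.00
¬(φ ⊙ φ) = 1 − 0.00 = 1.00
((χ ∧ ψ) ∧ (¬ψ ⇒ φ)) ⇒ ¬(φ ⊙ φ) = min(1, 1 − 0.12 + 1.00) = min(1, 1.88) = 1.00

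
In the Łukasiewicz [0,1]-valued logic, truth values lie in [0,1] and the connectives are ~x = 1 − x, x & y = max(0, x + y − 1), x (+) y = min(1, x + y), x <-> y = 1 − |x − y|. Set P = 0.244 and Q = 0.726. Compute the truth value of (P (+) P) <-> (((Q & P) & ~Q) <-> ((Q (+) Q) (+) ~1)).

P (+) P = min(1, 0.244 + 0.244) = min(1, 0.488) = 0.488
Q & P = max(0, 0.726 + 0.244 − 1) = max(0, -0.030) = 0.000
~Q = 1 − 0.726 = 0.274
(Q & P) & ~Q = max(0, 0.000 + 0.274 − 1) = max(0, -0.726) = 0.000
Q (+) Q = min(1, 0.726 + 0.726) = min(1, 1.452) = 1.000
~1 = 1 − 1.000 = 0.000
(Q (+) Q) (+) ~1 = min(1, 1.000 + 0.000) = min(1, 1.000) = 1.000
((Q & P) & ~Q) <-> ((Q (+) Q) (+) ~1) = 1 − |0.000 − 1.000| = 1 − 1.000 = 0.000
(P (+) P) <-> (((Q & P) & ~Q) <-> ((Q (+) Q) (+) ~1)) = 1 − |0.488 − 0.000| = 1 − 0.488 = 0.512

0.512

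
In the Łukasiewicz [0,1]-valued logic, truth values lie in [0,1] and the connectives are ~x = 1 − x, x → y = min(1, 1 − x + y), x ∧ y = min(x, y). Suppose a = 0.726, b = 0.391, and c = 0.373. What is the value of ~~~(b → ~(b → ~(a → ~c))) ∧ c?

0.099

~c = 1 − 0.373 = 0.627
a → ~c = min(1, 1 − 0.726 + 0.627) = min(1, 0.901) = 0.901
~(a → ~c) = 1 − 0.901 = 0.099
b → ~(a → ~c) = min(1, 1 − 0.391 + 0.099) = min(1, 0.708) = 0.708
~(b → ~(a → ~c)) = 1 − 0.708 = 0.292
b → ~(b → ~(a → ~c)) = min(1, 1 − 0.391 + 0.292) = min(1, 0.901) = 0.901
~(b → ~(b → ~(a → ~c))) = 1 − 0.901 = 0.099
~~(b → ~(b → ~(a → ~c))) = 1 − 0.099 = 0.901
~~~(b → ~(b → ~(a → ~c))) = 1 − 0.901 = 0.099
~~~(b → ~(b → ~(a → ~c))) ∧ c = min(0.099, 0.373) = 0.099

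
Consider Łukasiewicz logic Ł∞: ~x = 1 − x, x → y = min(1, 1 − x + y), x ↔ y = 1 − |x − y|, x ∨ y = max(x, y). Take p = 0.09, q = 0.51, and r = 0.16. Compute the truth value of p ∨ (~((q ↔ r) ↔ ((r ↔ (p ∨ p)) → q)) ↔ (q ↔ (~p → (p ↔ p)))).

0.56

q ↔ r = 1 − |0.51 − 0.16| = 1 − 0.35 = 0.65
p ∨ p = max(0.09, 0.09) = 0.09
r ↔ (p ∨ p) = 1 − |0.16 − 0.09| = 1 − 0.07 = 0.93
(r ↔ (p ∨ p)) → q = min(1, 1 − 0.93 + 0.51) = min(1, 0.58) = 0.58
(q ↔ r) ↔ ((r ↔ (p ∨ p)) → q) = 1 − |0.65 − 0.58| = 1 − 0.07 = 0.93
~((q ↔ r) ↔ ((r ↔ (p ∨ p)) → q)) = 1 − 0.93 = 0.07
~p = 1 − 0.09 = 0.91
p ↔ p = 1 − |0.09 − 0.09| = 1 − 0.00 = 1.00
~p → (p ↔ p) = min(1, 1 − 0.91 + 1.00) = min(1, 1.09) = 1.00
q ↔ (~p → (p ↔ p)) = 1 − |0.51 − 1.00| = 1 − 0.49 = 0.51
~((q ↔ r) ↔ ((r ↔ (p ∨ p)) → q)) ↔ (q ↔ (~p → (p ↔ p))) = 1 − |0.07 − 0.51| = 1 − 0.44 = 0.56
p ∨ (~((q ↔ r) ↔ ((r ↔ (p ∨ p)) → q)) ↔ (q ↔ (~p → (p ↔ p)))) = max(0.09, 0.56) = 0.56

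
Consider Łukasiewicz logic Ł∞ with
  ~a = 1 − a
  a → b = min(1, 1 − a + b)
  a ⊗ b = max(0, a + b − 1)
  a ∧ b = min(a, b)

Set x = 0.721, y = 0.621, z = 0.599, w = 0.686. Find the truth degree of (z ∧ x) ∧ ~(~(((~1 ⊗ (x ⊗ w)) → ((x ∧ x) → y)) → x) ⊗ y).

z ∧ x = min(0.599, 0.721) = 0.599
~1 = 1 − 1.000 = 0.000
x ⊗ w = max(0, 0.721 + 0.686 − 1) = max(0, 0.407) = 0.407
~1 ⊗ (x ⊗ w) = max(0, 0.000 + 0.407 − 1) = max(0, -0.593) = 0.000
x ∧ x = min(0.721, 0.721) = 0.721
(x ∧ x) → y = min(1, 1 − 0.721 + 0.621) = min(1, 0.900) = 0.900
(~1 ⊗ (x ⊗ w)) → ((x ∧ x) → y) = min(1, 1 − 0.000 + 0.900) = min(1, 1.900) = 1.000
((~1 ⊗ (x ⊗ w)) → ((x ∧ x) → y)) → x = min(1, 1 − 1.000 + 0.721) = min(1, 0.721) = 0.721
~(((~1 ⊗ (x ⊗ w)) → ((x ∧ x) → y)) → x) = 1 − 0.721 = 0.279
~(((~1 ⊗ (x ⊗ w)) → ((x ∧ x) → y)) → x) ⊗ y = max(0, 0.279 + 0.621 − 1) = max(0, -0.100) = 0.000
~(~(((~1 ⊗ (x ⊗ w)) → ((x ∧ x) → y)) → x) ⊗ y) = 1 − 0.000 = 1.000
(z ∧ x) ∧ ~(~(((~1 ⊗ (x ⊗ w)) → ((x ∧ x) → y)) → x) ⊗ y) = min(0.599, 1.000) = 0.599

0.599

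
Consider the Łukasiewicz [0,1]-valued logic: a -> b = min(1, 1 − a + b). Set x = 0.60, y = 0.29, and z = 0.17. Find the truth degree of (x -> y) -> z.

0.48

x -> y = min(1, 1 − 0.60 + 0.29) = min(1, 0.69) = 0.69
(x -> y) -> z = min(1, 1 − 0.69 + 0.17) = min(1, 0.48) = 0.48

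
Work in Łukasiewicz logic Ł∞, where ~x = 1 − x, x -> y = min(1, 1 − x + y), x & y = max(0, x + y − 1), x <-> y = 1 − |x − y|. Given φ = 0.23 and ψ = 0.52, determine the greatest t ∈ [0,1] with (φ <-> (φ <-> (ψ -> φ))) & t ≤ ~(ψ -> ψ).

0.29

ψ -> φ = min(1, 1 − 0.52 + 0.23) = min(1, 0.71) = 0.71
φ <-> (ψ -> φ) = 1 − |0.23 − 0.71| = 1 − 0.48 = 0.52
φ <-> (φ <-> (ψ -> φ)) = 1 − |0.23 − 0.52| = 1 − 0.29 = 0.71
So the left factor is φ <-> (φ <-> (ψ -> φ)) = 0.71.
ψ -> ψ = min(1, 1 − 0.52 + 0.52) = min(1, 1.00) = 1.00
~(ψ -> ψ) = 1 − 1.00 = 0.00
So the right-hand bound is ~(ψ -> ψ) = 0.00.
The residuum of the Łukasiewicz t-norm gives the supremum: min(1, 1 − 0.71 + 0.00).
1 − 0.71 + 0.00 = 0.29, so t = min(1, 0.29) = 0.29.
Check: 0.71 & 0.29 = max(0, 0.00) = 0.00 ≤ 0.00.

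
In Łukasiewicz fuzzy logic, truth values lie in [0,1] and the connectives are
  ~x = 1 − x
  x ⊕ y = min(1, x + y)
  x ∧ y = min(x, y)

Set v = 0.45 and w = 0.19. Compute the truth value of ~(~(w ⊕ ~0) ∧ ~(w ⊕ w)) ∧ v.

0.45

~0 = 1 − 0.00 = 1.00
w ⊕ ~0 = min(1, 0.19 + 1.00) = min(1, 1.19) = 1.00
~(w ⊕ ~0) = 1 − 1.00 = 0.00
w ⊕ w = min(1, 0.19 + 0.19) = min(1, 0.38) = 0.38
~(w ⊕ w) = 1 − 0.38 = 0.62
~(w ⊕ ~0) ∧ ~(w ⊕ w) = min(0.00, 0.62) = 0.00
~(~(w ⊕ ~0) ∧ ~(w ⊕ w)) = 1 − 0.00 = 1.00
~(~(w ⊕ ~0) ∧ ~(w ⊕ w)) ∧ v = min(1.00, 0.45) = 0.45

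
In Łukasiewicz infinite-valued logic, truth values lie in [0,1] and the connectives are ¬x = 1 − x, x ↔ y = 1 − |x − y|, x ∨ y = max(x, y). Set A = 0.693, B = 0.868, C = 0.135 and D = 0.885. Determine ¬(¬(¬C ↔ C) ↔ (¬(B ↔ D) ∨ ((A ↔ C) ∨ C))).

¬C = 1 − 0.135 = 0.865
¬C ↔ C = 1 − |0.865 − 0.135| = 1 − 0.730 = 0.270
¬(¬C ↔ C) = 1 − 0.270 = 0.730
B ↔ D = 1 − |0.868 − 0.885| = 1 − 0.017 = 0.983
¬(B ↔ D) = 1 − 0.983 = 0.017
A ↔ C = 1 − |0.693 − 0.135| = 1 − 0.558 = 0.442
(A ↔ C) ∨ C = max(0.442, 0.135) = 0.442
¬(B ↔ D) ∨ ((A ↔ C) ∨ C) = max(0.017, 0.442) = 0.442
¬(¬C ↔ C) ↔ (¬(B ↔ D) ∨ ((A ↔ C) ∨ C)) = 1 − |0.730 − 0.442| = 1 − 0.288 = 0.712
¬(¬(¬C ↔ C) ↔ (¬(B ↔ D) ∨ ((A ↔ C) ∨ C))) = 1 − 0.712 = 0.288

0.288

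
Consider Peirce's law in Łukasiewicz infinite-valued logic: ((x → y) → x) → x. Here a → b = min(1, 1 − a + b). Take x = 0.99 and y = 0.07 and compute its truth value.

0.99

x → y = min(1, 1 − 0.99 + 0.07) = min(1, 0.08) = 0.08
(x → y) → x = min(1, 1 − 0.08 + 0.99) = min(1, 1.91) = 1.00
((x → y) → x) → x = min(1, 1 − 1.00 + 0.99) = min(1, 0.99) = 0.99
(The value 0.99 < 1 shows this instance is not satisfied; not a Ł∞-tautology in general.)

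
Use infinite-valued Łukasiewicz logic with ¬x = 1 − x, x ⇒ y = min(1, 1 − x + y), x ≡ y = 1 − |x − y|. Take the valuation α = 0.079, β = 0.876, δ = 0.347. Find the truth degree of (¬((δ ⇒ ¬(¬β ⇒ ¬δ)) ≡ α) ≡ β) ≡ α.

¬β = 1 − 0.876 = 0.124
¬δ = 1 − 0.347 = 0.653
¬β ⇒ ¬δ = min(1, 1 − 0.124 + 0.653) = min(1, 1.529) = 1.000
¬(¬β ⇒ ¬δ) = 1 − 1.000 = 0.000
δ ⇒ ¬(¬β ⇒ ¬δ) = min(1, 1 − 0.347 + 0.000) = min(1, 0.653) = 0.653
(δ ⇒ ¬(¬β ⇒ ¬δ)) ≡ α = 1 − |0.653 − 0.079| = 1 − 0.574 = 0.426
¬((δ ⇒ ¬(¬β ⇒ ¬δ)) ≡ α) = 1 − 0.426 = 0.574
¬((δ ⇒ ¬(¬β ⇒ ¬δ)) ≡ α) ≡ β = 1 − |0.574 − 0.876| = 1 − 0.302 = 0.698
(¬((δ ⇒ ¬(¬β ⇒ ¬δ)) ≡ α) ≡ β) ≡ α = 1 − |0.698 − 0.079| = 1 − 0.619 = 0.381

0.381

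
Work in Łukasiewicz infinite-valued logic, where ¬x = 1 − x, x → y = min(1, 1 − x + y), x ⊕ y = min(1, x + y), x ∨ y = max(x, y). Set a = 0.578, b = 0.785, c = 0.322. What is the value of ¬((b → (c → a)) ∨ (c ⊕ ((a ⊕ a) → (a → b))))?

c → a = min(1, 1 − 0.322 + 0.578) = min(1, 1.256) = 1.000
b → (c → a) = min(1, 1 − 0.785 + 1.000) = min(1, 1.215) = 1.000
a ⊕ a = min(1, 0.578 + 0.578) = min(1, 1.156) = 1.000
a → b = min(1, 1 − 0.578 + 0.785) = min(1, 1.207) = 1.000
(a ⊕ a) → (a → b) = min(1, 1 − 1.000 + 1.000) = min(1, 1.000) = 1.000
c ⊕ ((a ⊕ a) → (a → b)) = min(1, 0.322 + 1.000) = min(1, 1.322) = 1.000
(b → (c → a)) ∨ (c ⊕ ((a ⊕ a) → (a → b))) = max(1.000, 1.000) = 1.000
¬((b → (c → a)) ∨ (c ⊕ ((a ⊕ a) → (a → b)))) = 1 − 1.000 = 0.000

0.000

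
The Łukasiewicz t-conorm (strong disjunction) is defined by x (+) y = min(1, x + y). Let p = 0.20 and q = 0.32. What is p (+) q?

0.52

p (+) q = min(1, 0.20 + 0.32) = min(1, 0.52) = 0.52
For comparison, the Gödel t-conorm max(x, y) would give 0.32.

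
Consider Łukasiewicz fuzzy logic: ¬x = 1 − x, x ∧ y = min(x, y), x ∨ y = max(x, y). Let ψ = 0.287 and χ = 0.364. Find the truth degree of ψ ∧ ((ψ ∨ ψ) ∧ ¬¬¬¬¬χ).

0.287

ψ ∨ ψ = max(0.287, 0.287) = 0.287
¬χ = 1 − 0.364 = 0.636
¬¬χ = 1 − 0.636 = 0.364
¬¬¬χ = 1 − 0.364 = 0.636
¬¬¬¬χ = 1 − 0.636 = 0.364
¬¬¬¬¬χ = 1 − 0.364 = 0.636
(ψ ∨ ψ) ∧ ¬¬¬¬¬χ = min(0.287, 0.636) = 0.287
ψ ∧ ((ψ ∨ ψ) ∧ ¬¬¬¬¬χ) = min(0.287, 0.287) = 0.287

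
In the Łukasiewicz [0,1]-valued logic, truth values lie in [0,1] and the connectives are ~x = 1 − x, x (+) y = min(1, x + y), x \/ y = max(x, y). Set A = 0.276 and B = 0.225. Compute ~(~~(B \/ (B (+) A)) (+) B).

B (+) A = min(1, 0.225 + 0.276) = min(1, 0.501) = 0.501
B \/ (B (+) A) = max(0.225, 0.501) = 0.501
~(B \/ (B (+) A)) = 1 − 0.501 = 0.499
~~(B \/ (B (+) A)) = 1 − 0.499 = 0.501
~~(B \/ (B (+) A)) (+) B = min(1, 0.501 + 0.225) = min(1, 0.726) = 0.726
~(~~(B \/ (B (+) A)) (+) B) = 1 − 0.726 = 0.274

0.274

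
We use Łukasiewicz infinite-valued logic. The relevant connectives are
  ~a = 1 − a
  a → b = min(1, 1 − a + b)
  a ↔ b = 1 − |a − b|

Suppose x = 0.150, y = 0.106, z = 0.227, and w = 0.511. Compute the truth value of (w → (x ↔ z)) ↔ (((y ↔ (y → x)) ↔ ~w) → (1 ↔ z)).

x ↔ z = 1 − |0.150 − 0.227| = 1 − 0.077 = 0.923
w → (x ↔ z) = min(1, 1 − 0.511 + 0.923) = min(1, 1.412) = 1.000
y → x = min(1, 1 − 0.106 + 0.150) = min(1, 1.044) = 1.000
y ↔ (y → x) = 1 − |0.106 − 1.000| = 1 − 0.894 = 0.106
~w = 1 − 0.511 = 0.489
(y ↔ (y → x)) ↔ ~w = 1 − |0.106 − 0.489| = 1 − 0.383 = 0.617
1 ↔ z = 1 − |1.000 − 0.227| = 1 − 0.773 = 0.227
((y ↔ (y → x)) ↔ ~w) → (1 ↔ z) = min(1, 1 − 0.617 + 0.227) = min(1, 0.610) = 0.610
(w → (x ↔ z)) ↔ (((y ↔ (y → x)) ↔ ~w) → (1 ↔ z)) = 1 − |1.000 − 0.610| = 1 − 0.390 = 0.610

0.610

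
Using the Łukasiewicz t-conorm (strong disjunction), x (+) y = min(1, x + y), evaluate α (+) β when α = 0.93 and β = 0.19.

1.00

α (+) β = min(1, 0.93 + 0.19) = min(1, 1.12) = 1.00
For comparison, the Gödel t-conorm max(x, y) would give 0.93.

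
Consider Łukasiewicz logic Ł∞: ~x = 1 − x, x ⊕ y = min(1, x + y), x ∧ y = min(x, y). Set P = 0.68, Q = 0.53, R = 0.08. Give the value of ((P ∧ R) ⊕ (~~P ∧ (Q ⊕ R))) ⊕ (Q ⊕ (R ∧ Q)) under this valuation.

1.00

P ∧ R = min(0.68, 0.08) = 0.08
~P = 1 − 0.68 = 0.32
~~P = 1 − 0.32 = 0.68
Q ⊕ R = min(1, 0.53 + 0.08) = min(1, 0.61) = 0.61
~~P ∧ (Q ⊕ R) = min(0.68, 0.61) = 0.61
(P ∧ R) ⊕ (~~P ∧ (Q ⊕ R)) = min(1, 0.08 + 0.61) = min(1, 0.69) = 0.69
R ∧ Q = min(0.08, 0.53) = 0.08
Q ⊕ (R ∧ Q) = min(1, 0.53 + 0.08) = min(1, 0.61) = 0.61
((P ∧ R) ⊕ (~~P ∧ (Q ⊕ R))) ⊕ (Q ⊕ (R ∧ Q)) = min(1, 0.69 + 0.61) = min(1, 1.30) = 1.00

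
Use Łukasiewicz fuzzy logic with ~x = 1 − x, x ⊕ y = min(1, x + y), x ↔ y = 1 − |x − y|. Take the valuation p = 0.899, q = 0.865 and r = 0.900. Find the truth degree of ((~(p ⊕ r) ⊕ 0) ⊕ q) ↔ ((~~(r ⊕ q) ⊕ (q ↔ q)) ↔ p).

0.966

p ⊕ r = min(1, 0.899 + 0.900) = min(1, 1.799) = 1.000
~(p ⊕ r) = 1 − 1.000 = 0.000
~(p ⊕ r) ⊕ 0 = min(1, 0.000 + 0.000) = min(1, 0.000) = 0.000
(~(p ⊕ r) ⊕ 0) ⊕ q = min(1, 0.000 + 0.865) = min(1, 0.865) = 0.865
r ⊕ q = min(1, 0.900 + 0.865) = min(1, 1.765) = 1.000
~(r ⊕ q) = 1 − 1.000 = 0.000
~~(r ⊕ q) = 1 − 0.000 = 1.000
q ↔ q = 1 − |0.865 − 0.865| = 1 − 0.000 = 1.000
~~(r ⊕ q) ⊕ (q ↔ q) = min(1, 1.000 + 1.000) = min(1, 2.000) = 1.000
(~~(r ⊕ q) ⊕ (q ↔ q)) ↔ p = 1 − |1.000 − 0.899| = 1 − 0.101 = 0.899
((~(p ⊕ r) ⊕ 0) ⊕ q) ↔ ((~~(r ⊕ q) ⊕ (q ↔ q)) ↔ p) = 1 − |0.865 − 0.899| = 1 − 0.034 = 0.966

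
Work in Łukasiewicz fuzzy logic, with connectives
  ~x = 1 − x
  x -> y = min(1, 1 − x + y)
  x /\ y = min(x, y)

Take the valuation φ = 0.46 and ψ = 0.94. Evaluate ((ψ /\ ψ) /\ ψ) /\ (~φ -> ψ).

ψ /\ ψ = min(0.94, 0.94) = 0.94
(ψ /\ ψ) /\ ψ = min(0.94, 0.94) = 0.94
~φ = 1 − 0.46 = 0.54
~φ -> ψ = min(1, 1 − 0.54 + 0.94) = min(1, 1.40) = 1.00
((ψ /\ ψ) /\ ψ) /\ (~φ -> ψ) = min(0.94, 1.00) = 0.94

0.94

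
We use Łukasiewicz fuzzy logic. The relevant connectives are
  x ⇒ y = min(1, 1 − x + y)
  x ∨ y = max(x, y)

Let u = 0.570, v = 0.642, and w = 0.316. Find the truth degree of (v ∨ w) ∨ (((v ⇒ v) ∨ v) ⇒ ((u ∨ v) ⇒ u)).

0.928

v ∨ w = max(0.642, 0.316) = 0.642
v ⇒ v = min(1, 1 − 0.642 + 0.642) = min(1, 1.000) = 1.000
(v ⇒ v) ∨ v = max(1.000, 0.642) = 1.000
u ∨ v = max(0.570, 0.642) = 0.642
(u ∨ v) ⇒ u = min(1, 1 − 0.642 + 0.570) = min(1, 0.928) = 0.928
((v ⇒ v) ∨ v) ⇒ ((u ∨ v) ⇒ u) = min(1, 1 − 1.000 + 0.928) = min(1, 0.928) = 0.928
(v ∨ w) ∨ (((v ⇒ v) ∨ v) ⇒ ((u ∨ v) ⇒ u)) = max(0.642, 0.928) = 0.928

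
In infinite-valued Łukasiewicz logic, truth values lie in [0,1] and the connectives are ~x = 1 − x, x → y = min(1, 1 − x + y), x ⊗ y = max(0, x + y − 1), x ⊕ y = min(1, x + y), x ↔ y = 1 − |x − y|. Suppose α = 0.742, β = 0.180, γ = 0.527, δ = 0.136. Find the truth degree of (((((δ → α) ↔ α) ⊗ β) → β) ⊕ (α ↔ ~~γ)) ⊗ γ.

δ → α = min(1, 1 − 0.136 + 0.742) = min(1, 1.606) = 1.000
(δ → α) ↔ α = 1 − |1.000 − 0.742| = 1 − 0.258 = 0.742
((δ → α) ↔ α) ⊗ β = max(0, 0.742 + 0.180 − 1) = max(0, -0.078) = 0.000
(((δ → α) ↔ α) ⊗ β) → β = min(1, 1 − 0.000 + 0.180) = min(1, 1.180) = 1.000
~γ = 1 − 0.527 = 0.473
~~γ = 1 − 0.473 = 0.527
α ↔ ~~γ = 1 − |0.742 − 0.527| = 1 − 0.215 = 0.785
((((δ → α) ↔ α) ⊗ β) → β) ⊕ (α ↔ ~~γ) = min(1, 1.000 + 0.785) = min(1, 1.785) = 1.000
(((((δ → α) ↔ α) ⊗ β) → β) ⊕ (α ↔ ~~γ)) ⊗ γ = max(0, 1.000 + 0.527 − 1) = max(0, 0.527) = 0.527

0.527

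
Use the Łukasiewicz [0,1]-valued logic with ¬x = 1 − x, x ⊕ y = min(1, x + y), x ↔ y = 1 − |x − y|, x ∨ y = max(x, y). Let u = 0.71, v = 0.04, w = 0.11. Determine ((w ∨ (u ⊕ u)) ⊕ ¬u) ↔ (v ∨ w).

0.11

u ⊕ u = min(1, 0.71 + 0.71) = min(1, 1.42) = 1.00
w ∨ (u ⊕ u) = max(0.11, 1.00) = 1.00
¬u = 1 − 0.71 = 0.29
(w ∨ (u ⊕ u)) ⊕ ¬u = min(1, 1.00 + 0.29) = min(1, 1.29) = 1.00
v ∨ w = max(0.04, 0.11) = 0.11
((w ∨ (u ⊕ u)) ⊕ ¬u) ↔ (v ∨ w) = 1 − |1.00 − 0.11| = 1 − 0.89 = 0.11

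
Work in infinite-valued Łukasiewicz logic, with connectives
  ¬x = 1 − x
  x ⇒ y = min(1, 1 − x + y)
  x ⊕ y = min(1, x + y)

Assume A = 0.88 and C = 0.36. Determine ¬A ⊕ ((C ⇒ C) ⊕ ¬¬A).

1.00

¬A = 1 − 0.88 = 0.12
C ⇒ C = min(1, 1 − 0.36 + 0.36) = min(1, 1.00) = 1.00
¬¬A = 1 − 0.12 = 0.88
(C ⇒ C) ⊕ ¬¬A = min(1, 1.00 + 0.88) = min(1, 1.88) = 1.00
¬A ⊕ ((C ⇒ C) ⊕ ¬¬A) = min(1, 0.12 + 1.00) = min(1, 1.12) = 1.00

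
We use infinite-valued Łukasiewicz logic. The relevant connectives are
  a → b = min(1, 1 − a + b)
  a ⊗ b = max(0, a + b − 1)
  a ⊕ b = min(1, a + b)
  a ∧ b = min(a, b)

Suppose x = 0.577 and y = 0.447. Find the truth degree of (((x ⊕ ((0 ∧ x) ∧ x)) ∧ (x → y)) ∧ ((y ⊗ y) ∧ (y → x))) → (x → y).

0 ∧ x = min(0.000, 0.577) = 0.000
(0 ∧ x) ∧ x = min(0.000, 0.577) = 0.000
x ⊕ ((0 ∧ x) ∧ x) = min(1, 0.577 + 0.000) = min(1, 0.577) = 0.577
x → y = min(1, 1 − 0.577 + 0.447) = min(1, 0.870) = 0.870
(x ⊕ ((0 ∧ x) ∧ x)) ∧ (x → y) = min(0.577, 0.870) = 0.577
y ⊗ y = max(0, 0.447 + 0.447 − 1) = max(0, -0.106) = 0.000
y → x = min(1, 1 − 0.447 + 0.577) = min(1, 1.130) = 1.000
(y ⊗ y) ∧ (y → x) = min(0.000, 1.000) = 0.000
((x ⊕ ((0 ∧ x) ∧ x)) ∧ (x → y)) ∧ ((y ⊗ y) ∧ (y → x)) = min(0.577, 0.000) = 0.000
(((x ⊕ ((0 ∧ x) ∧ x)) ∧ (x → y)) ∧ ((y ⊗ y) ∧ (y → x))) → (x → y) = min(1, 1 − 0.000 + 0.870) = min(1, 1.870) = 1.000

1.000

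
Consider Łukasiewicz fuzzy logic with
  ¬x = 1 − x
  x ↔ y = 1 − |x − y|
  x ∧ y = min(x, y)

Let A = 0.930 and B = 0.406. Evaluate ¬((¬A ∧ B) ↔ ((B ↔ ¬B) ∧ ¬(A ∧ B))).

¬A = 1 − 0.930 = 0.070
¬A ∧ B = min(0.070, 0.406) = 0.070
¬B = 1 − 0.406 = 0.594
B ↔ ¬B = 1 − |0.406 − 0.594| = 1 − 0.188 = 0.812
A ∧ B = min(0.930, 0.406) = 0.406
¬(A ∧ B) = 1 − 0.406 = 0.594
(B ↔ ¬B) ∧ ¬(A ∧ B) = min(0.812, 0.594) = 0.594
(¬A ∧ B) ↔ ((B ↔ ¬B) ∧ ¬(A ∧ B)) = 1 − |0.070 − 0.594| = 1 − 0.524 = 0.476
¬((¬A ∧ B) ↔ ((B ↔ ¬B) ∧ ¬(A ∧ B))) = 1 − 0.476 = 0.524

0.524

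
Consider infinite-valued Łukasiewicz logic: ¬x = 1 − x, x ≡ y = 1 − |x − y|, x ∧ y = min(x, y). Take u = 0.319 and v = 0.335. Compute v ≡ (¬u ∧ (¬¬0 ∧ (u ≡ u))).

¬u = 1 − 0.319 = 0.681
¬0 = 1 − 0.000 = 1.000
¬¬0 = 1 − 1.000 = 0.000
u ≡ u = 1 − |0.319 − 0.319| = 1 − 0.000 = 1.000
¬¬0 ∧ (u ≡ u) = min(0.000, 1.000) = 0.000
¬u ∧ (¬¬0 ∧ (u ≡ u)) = min(0.681, 0.000) = 0.000
v ≡ (¬u ∧ (¬¬0 ∧ (u ≡ u))) = 1 − |0.335 − 0.000| = 1 − 0.335 = 0.665

0.665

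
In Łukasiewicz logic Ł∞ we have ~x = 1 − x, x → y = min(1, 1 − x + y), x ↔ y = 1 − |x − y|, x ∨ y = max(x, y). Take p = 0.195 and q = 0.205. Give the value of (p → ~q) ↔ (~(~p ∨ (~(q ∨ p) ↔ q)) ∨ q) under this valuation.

0.205

~q = 1 − 0.205 = 0.795
p → ~q = min(1, 1 − 0.195 + 0.795) = min(1, 1.600) = 1.000
~p = 1 − 0.195 = 0.805
q ∨ p = max(0.205, 0.195) = 0.205
~(q ∨ p) = 1 − 0.205 = 0.795
~(q ∨ p) ↔ q = 1 − |0.795 − 0.205| = 1 − 0.590 = 0.410
~p ∨ (~(q ∨ p) ↔ q) = max(0.805, 0.410) = 0.805
~(~p ∨ (~(q ∨ p) ↔ q)) = 1 − 0.805 = 0.195
~(~p ∨ (~(q ∨ p) ↔ q)) ∨ q = max(0.195, 0.205) = 0.205
(p → ~q) ↔ (~(~p ∨ (~(q ∨ p) ↔ q)) ∨ q) = 1 − |1.000 − 0.205| = 1 − 0.795 = 0.205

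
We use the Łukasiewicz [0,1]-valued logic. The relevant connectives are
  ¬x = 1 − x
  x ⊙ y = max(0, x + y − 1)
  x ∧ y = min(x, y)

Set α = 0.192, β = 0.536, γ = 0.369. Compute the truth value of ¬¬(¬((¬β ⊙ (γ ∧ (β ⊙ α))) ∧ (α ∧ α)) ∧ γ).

¬β = 1 − 0.536 = 0.464
β ⊙ α = max(0, 0.536 + 0.192 − 1) = max(0, -0.272) = 0.000
γ ∧ (β ⊙ α) = min(0.369, 0.000) = 0.000
¬β ⊙ (γ ∧ (β ⊙ α)) = max(0, 0.464 + 0.000 − 1) = max(0, -0.536) = 0.000
α ∧ α = min(0.192, 0.192) = 0.192
(¬β ⊙ (γ ∧ (β ⊙ α))) ∧ (α ∧ α) = min(0.000, 0.192) = 0.000
¬((¬β ⊙ (γ ∧ (β ⊙ α))) ∧ (α ∧ α)) = 1 − 0.000 = 1.000
¬((¬β ⊙ (γ ∧ (β ⊙ α))) ∧ (α ∧ α)) ∧ γ = min(1.000, 0.369) = 0.369
¬(¬((¬β ⊙ (γ ∧ (β ⊙ α))) ∧ (α ∧ α)) ∧ γ) = 1 − 0.369 = 0.631
¬¬(¬((¬β ⊙ (γ ∧ (β ⊙ α))) ∧ (α ∧ α)) ∧ γ) = 1 − 0.631 = 0.369

0.369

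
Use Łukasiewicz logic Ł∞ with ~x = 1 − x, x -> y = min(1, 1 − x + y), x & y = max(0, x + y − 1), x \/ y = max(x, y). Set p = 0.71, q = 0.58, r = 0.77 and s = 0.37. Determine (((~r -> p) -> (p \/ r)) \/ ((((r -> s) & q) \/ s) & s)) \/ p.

~r = 1 − 0.77 = 0.23
~r -> p = min(1, 1 − 0.23 + 0.71) = min(1, 1.48) = 1.00
p \/ r = max(0.71, 0.77) = 0.77
(~r -> p) -> (p \/ r) = min(1, 1 − 1.00 + 0.77) = min(1, 0.77) = 0.77
r -> s = min(1, 1 − 0.77 + 0.37) = min(1, 0.60) = 0.60
(r -> s) & q = max(0, 0.60 + 0.58 − 1) = max(0, 0.18) = 0.18
((r -> s) & q) \/ s = max(0.18, 0.37) = 0.37
(((r -> s) & q) \/ s) & s = max(0, 0.37 + 0.37 − 1) = max(0, -0.26) = 0.00
((~r -> p) -> (p \/ r)) \/ ((((r -> s) & q) \/ s) & s) = max(0.77, 0.00) = 0.77
(((~r -> p) -> (p \/ r)) \/ ((((r -> s) & q) \/ s) & s)) \/ p = max(0.77, 0.71) = 0.77

0.77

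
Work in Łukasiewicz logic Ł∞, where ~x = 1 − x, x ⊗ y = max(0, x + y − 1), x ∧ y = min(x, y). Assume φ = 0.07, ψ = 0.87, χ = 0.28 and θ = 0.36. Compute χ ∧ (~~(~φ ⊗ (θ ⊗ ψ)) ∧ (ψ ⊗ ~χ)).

~φ = 1 − 0.07 = 0.93
θ ⊗ ψ = max(0, 0.36 + 0.87 − 1) = max(0, 0.23) = 0.23
~φ ⊗ (θ ⊗ ψ) = max(0, 0.93 + 0.23 − 1) = max(0, 0.16) = 0.16
~(~φ ⊗ (θ ⊗ ψ)) = 1 − 0.16 = 0.84
~~(~φ ⊗ (θ ⊗ ψ)) = 1 − 0.84 = 0.16
~χ = 1 − 0.28 = 0.72
ψ ⊗ ~χ = max(0, 0.87 + 0.72 − 1) = max(0, 0.59) = 0.59
~~(~φ ⊗ (θ ⊗ ψ)) ∧ (ψ ⊗ ~χ) = min(0.16, 0.59) = 0.16
χ ∧ (~~(~φ ⊗ (θ ⊗ ψ)) ∧ (ψ ⊗ ~χ)) = min(0.28, 0.16) = 0.16

0.16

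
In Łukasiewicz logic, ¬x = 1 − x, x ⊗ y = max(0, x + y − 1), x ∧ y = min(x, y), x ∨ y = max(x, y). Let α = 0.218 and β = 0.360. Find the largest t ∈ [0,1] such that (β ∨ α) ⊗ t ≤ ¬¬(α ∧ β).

β ∨ α = max(0.360, 0.218) = 0.360
So the left factor is β ∨ α = 0.360.
α ∧ β = min(0.218, 0.360) = 0.218
¬(α ∧ β) = 1 − 0.218 = 0.782
¬¬(α ∧ β) = 1 − 0.782 = 0.218
So the right-hand bound is ¬¬(α ∧ β) = 0.218.
The residuum of the Łukasiewicz t-norm gives the supremum: min(1, 1 − 0.360 + 0.218).
1 − 0.360 + 0.218 = 0.858, so t = min(1, 0.858) = 0.858.
Check: 0.360 ⊗ 0.858 = max(0, 0.218) = 0.218 ≤ 0.218.

0.858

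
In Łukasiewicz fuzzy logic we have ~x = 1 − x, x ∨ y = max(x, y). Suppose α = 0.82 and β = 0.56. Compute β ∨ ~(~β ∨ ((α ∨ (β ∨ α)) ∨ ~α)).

~β = 1 − 0.56 = 0.44
β ∨ α = max(0.56, 0.82) = 0.82
α ∨ (β ∨ α) = max(0.82, 0.82) = 0.82
~α = 1 − 0.82 = 0.18
(α ∨ (β ∨ α)) ∨ ~α = max(0.82, 0.18) = 0.82
~β ∨ ((α ∨ (β ∨ α)) ∨ ~α) = max(0.44, 0.82) = 0.82
~(~β ∨ ((α ∨ (β ∨ α)) ∨ ~α)) = 1 − 0.82 = 0.18
β ∨ ~(~β ∨ ((α ∨ (β ∨ α)) ∨ ~α)) = max(0.56, 0.18) = 0.56

0.56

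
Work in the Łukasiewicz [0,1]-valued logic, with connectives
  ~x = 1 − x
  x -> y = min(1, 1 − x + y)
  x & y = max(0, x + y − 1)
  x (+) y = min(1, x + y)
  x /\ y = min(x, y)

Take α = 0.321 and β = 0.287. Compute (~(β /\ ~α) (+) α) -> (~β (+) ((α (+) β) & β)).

0.713

~α = 1 − 0.321 = 0.679
β /\ ~α = min(0.287, 0.679) = 0.287
~(β /\ ~α) = 1 − 0.287 = 0.713
~(β /\ ~α) (+) α = min(1, 0.713 + 0.321) = min(1, 1.034) = 1.000
~β = 1 − 0.287 = 0.713
α (+) β = min(1, 0.321 + 0.287) = min(1, 0.608) = 0.608
(α (+) β) & β = max(0, 0.608 + 0.287 − 1) = max(0, -0.105) = 0.000
~β (+) ((α (+) β) & β) = min(1, 0.713 + 0.000) = min(1, 0.713) = 0.713
(~(β /\ ~α) (+) α) -> (~β (+) ((α (+) β) & β)) = min(1, 1 − 1.000 + 0.713) = min(1, 0.713) = 0.713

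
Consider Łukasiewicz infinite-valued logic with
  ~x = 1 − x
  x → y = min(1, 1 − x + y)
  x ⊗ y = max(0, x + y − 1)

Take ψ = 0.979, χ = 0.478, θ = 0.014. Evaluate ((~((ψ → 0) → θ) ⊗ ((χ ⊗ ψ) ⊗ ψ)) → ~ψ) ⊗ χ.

ψ → 0 = min(1, 1 − 0.979 + 0.000) = min(1, 0.021) = 0.021
(ψ → 0) → θ = min(1, 1 − 0.021 + 0.014) = min(1, 0.993) = 0.993
~((ψ → 0) → θ) = 1 − 0.993 = 0.007
χ ⊗ ψ = max(0, 0.478 + 0.979 − 1) = max(0, 0.457) = 0.457
(χ ⊗ ψ) ⊗ ψ = max(0, 0.457 + 0.979 − 1) = max(0, 0.436) = 0.436
~((ψ → 0) → θ) ⊗ ((χ ⊗ ψ) ⊗ ψ) = max(0, 0.007 + 0.436 − 1) = max(0, -0.557) = 0.000
~ψ = 1 − 0.979 = 0.021
(~((ψ → 0) → θ) ⊗ ((χ ⊗ ψ) ⊗ ψ)) → ~ψ = min(1, 1 − 0.000 + 0.021) = min(1, 1.021) = 1.000
((~((ψ → 0) → θ) ⊗ ((χ ⊗ ψ) ⊗ ψ)) → ~ψ) ⊗ χ = max(0, 1.000 + 0.478 − 1) = max(0, 0.478) = 0.478

0.478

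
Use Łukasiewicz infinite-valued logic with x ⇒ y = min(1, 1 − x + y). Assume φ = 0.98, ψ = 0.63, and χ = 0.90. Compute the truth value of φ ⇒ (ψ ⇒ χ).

ψ ⇒ χ = min(1, 1 − 0.63 + 0.90) = min(1, 1.27) = 1.00
φ ⇒ (ψ ⇒ χ) = min(1, 1 − 0.98 + 1.00) = min(1, 1.02) = 1.00

1.00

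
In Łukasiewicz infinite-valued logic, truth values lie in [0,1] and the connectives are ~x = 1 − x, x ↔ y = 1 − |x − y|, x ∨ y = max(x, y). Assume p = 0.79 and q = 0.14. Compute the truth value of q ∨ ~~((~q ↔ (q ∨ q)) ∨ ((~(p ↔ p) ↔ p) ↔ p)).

0.42

~q = 1 − 0.14 = 0.86
q ∨ q = max(0.14, 0.14) = 0.14
~q ↔ (q ∨ q) = 1 − |0.86 − 0.14| = 1 − 0.72 = 0.28
p ↔ p = 1 − |0.79 − 0.79| = 1 − 0.00 = 1.00
~(p ↔ p) = 1 − 1.00 = 0.00
~(p ↔ p) ↔ p = 1 − |0.00 − 0.79| = 1 − 0.79 = 0.21
(~(p ↔ p) ↔ p) ↔ p = 1 − |0.21 − 0.79| = 1 − 0.58 = 0.42
(~q ↔ (q ∨ q)) ∨ ((~(p ↔ p) ↔ p) ↔ p) = max(0.28, 0.42) = 0.42
~((~q ↔ (q ∨ q)) ∨ ((~(p ↔ p) ↔ p) ↔ p)) = 1 − 0.42 = 0.58
~~((~q ↔ (q ∨ q)) ∨ ((~(p ↔ p) ↔ p) ↔ p)) = 1 − 0.58 = 0.42
q ∨ ~~((~q ↔ (q ∨ q)) ∨ ((~(p ↔ p) ↔ p) ↔ p)) = max(0.14, 0.42) = 0.42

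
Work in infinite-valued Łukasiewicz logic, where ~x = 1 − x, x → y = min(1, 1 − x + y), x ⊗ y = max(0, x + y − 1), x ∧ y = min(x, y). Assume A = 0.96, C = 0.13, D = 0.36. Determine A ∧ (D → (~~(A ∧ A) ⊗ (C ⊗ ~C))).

0.64

A ∧ A = min(0.96, 0.96) = 0.96
~(A ∧ A) = 1 − 0.96 = 0.04
~~(A ∧ A) = 1 − 0.04 = 0.96
~C = 1 − 0.13 = 0.87
C ⊗ ~C = max(0, 0.13 + 0.87 − 1) = max(0, 0.00) = 0.00
~~(A ∧ A) ⊗ (C ⊗ ~C) = max(0, 0.96 + 0.00 − 1) = max(0, -0.04) = 0.00
D → (~~(A ∧ A) ⊗ (C ⊗ ~C)) = min(1, 1 − 0.36 + 0.00) = min(1, 0.64) = 0.64
A ∧ (D → (~~(A ∧ A) ⊗ (C ⊗ ~C))) = min(0.96, 0.64) = 0.64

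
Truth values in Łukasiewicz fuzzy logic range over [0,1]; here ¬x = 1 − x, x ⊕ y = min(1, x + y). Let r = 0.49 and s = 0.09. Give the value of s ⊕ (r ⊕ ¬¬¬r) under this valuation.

1.00

¬r = 1 − 0.49 = 0.51
¬¬r = 1 − 0.51 = 0.49
¬¬¬r = 1 − 0.49 = 0.51
r ⊕ ¬¬¬r = min(1, 0.49 + 0.51) = min(1, 1.00) = 1.00
s ⊕ (r ⊕ ¬¬¬r) = min(1, 0.09 + 1.00) = min(1, 1.09) = 1.00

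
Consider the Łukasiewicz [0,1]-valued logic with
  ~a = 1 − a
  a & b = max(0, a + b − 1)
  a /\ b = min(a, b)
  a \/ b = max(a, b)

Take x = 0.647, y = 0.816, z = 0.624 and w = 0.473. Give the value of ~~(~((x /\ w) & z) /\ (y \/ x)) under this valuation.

0.816

x /\ w = min(0.647, 0.473) = 0.473
(x /\ w) & z = max(0, 0.473 + 0.624 − 1) = max(0, 0.097) = 0.097
~((x /\ w) & z) = 1 − 0.097 = 0.903
y \/ x = max(0.816, 0.647) = 0.816
~((x /\ w) & z) /\ (y \/ x) = min(0.903, 0.816) = 0.816
~(~((x /\ w) & z) /\ (y \/ x)) = 1 − 0.816 = 0.184
~~(~((x /\ w) & z) /\ (y \/ x)) = 1 − 0.184 = 0.816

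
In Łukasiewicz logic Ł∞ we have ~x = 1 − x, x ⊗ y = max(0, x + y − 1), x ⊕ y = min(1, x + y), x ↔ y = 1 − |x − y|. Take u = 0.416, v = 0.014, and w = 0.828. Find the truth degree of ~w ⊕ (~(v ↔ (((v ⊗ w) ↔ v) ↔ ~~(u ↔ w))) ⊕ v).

~w = 1 − 0.828 = 0.172
v ⊗ w = max(0, 0.014 + 0.828 − 1) = max(0, -0.158) = 0.000
(v ⊗ w) ↔ v = 1 − |0.000 − 0.014| = 1 − 0.014 = 0.986
u ↔ w = 1 − |0.416 − 0.828| = 1 − 0.412 = 0.588
~(u ↔ w) = 1 − 0.588 = 0.412
~~(u ↔ w) = 1 − 0.412 = 0.588
((v ⊗ w) ↔ v) ↔ ~~(u ↔ w) = 1 − |0.986 − 0.588| = 1 − 0.398 = 0.602
v ↔ (((v ⊗ w) ↔ v) ↔ ~~(u ↔ w)) = 1 − |0.014 − 0.602| = 1 − 0.588 = 0.412
~(v ↔ (((v ⊗ w) ↔ v) ↔ ~~(u ↔ w))) = 1 − 0.412 = 0.588
~(v ↔ (((v ⊗ w) ↔ v) ↔ ~~(u ↔ w))) ⊕ v = min(1, 0.588 + 0.014) = min(1, 0.602) = 0.602
~w ⊕ (~(v ↔ (((v ⊗ w) ↔ v) ↔ ~~(u ↔ w))) ⊕ v) = min(1, 0.172 + 0.602) = min(1, 0.774) = 0.774

0.774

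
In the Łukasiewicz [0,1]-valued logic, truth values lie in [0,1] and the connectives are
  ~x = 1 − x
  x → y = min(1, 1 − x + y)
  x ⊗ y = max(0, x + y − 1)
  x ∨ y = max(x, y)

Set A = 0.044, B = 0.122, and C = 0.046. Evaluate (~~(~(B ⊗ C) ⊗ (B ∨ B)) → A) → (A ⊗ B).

0.078

B ⊗ C = max(0, 0.122 + 0.046 − 1) = max(0, -0.832) = 0.000
~(B ⊗ C) = 1 − 0.000 = 1.000
B ∨ B = max(0.122, 0.122) = 0.122
~(B ⊗ C) ⊗ (B ∨ B) = max(0, 1.000 + 0.122 − 1) = max(0, 0.122) = 0.122
~(~(B ⊗ C) ⊗ (B ∨ B)) = 1 − 0.122 = 0.878
~~(~(B ⊗ C) ⊗ (B ∨ B)) = 1 − 0.878 = 0.122
~~(~(B ⊗ C) ⊗ (B ∨ B)) → A = min(1, 1 − 0.122 + 0.044) = min(1, 0.922) = 0.922
A ⊗ B = max(0, 0.044 + 0.122 − 1) = max(0, -0.834) = 0.000
(~~(~(B ⊗ C) ⊗ (B ∨ B)) → A) → (A ⊗ B) = min(1, 1 − 0.922 + 0.000) = min(1, 0.078) = 0.078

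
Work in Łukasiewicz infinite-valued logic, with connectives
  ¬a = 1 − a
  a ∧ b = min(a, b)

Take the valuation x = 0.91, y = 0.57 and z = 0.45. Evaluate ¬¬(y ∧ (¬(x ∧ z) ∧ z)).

0.45

x ∧ z = min(0.91, 0.45) = 0.45
¬(x ∧ z) = 1 − 0.45 = 0.55
¬(x ∧ z) ∧ z = min(0.55, 0.45) = 0.45
y ∧ (¬(x ∧ z) ∧ z) = min(0.57, 0.45) = 0.45
¬(y ∧ (¬(x ∧ z) ∧ z)) = 1 − 0.45 = 0.55
¬¬(y ∧ (¬(x ∧ z) ∧ z)) = 1 − 0.55 = 0.45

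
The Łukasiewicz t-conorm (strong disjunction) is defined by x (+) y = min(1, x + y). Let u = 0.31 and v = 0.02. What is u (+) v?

0.33

u (+) v = min(1, 0.31 + 0.02) = min(1, 0.33) = 0.33
For comparison, the Gödel t-conorm max(x, y) would give 0.31.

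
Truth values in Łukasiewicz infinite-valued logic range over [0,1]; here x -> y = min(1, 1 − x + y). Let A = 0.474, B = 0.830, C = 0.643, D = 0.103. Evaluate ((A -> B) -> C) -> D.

A -> B = min(1, 1 − 0.474 + 0.830) = min(1, 1.356) = 1.000
(A -> B) -> C = min(1, 1 − 1.000 + 0.643) = min(1, 0.643) = 0.643
((A -> B) -> C) -> D = min(1, 1 − 0.643 + 0.103) = min(1, 0.460) = 0.460

0.460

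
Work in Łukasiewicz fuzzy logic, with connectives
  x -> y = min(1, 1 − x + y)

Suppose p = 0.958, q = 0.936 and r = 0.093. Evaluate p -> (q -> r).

q -> r = min(1, 1 − 0.936 + 0.093) = min(1, 0.157) = 0.157
p -> (q -> r) = min(1, 1 − 0.958 + 0.157) = min(1, 0.199) = 0.199

0.199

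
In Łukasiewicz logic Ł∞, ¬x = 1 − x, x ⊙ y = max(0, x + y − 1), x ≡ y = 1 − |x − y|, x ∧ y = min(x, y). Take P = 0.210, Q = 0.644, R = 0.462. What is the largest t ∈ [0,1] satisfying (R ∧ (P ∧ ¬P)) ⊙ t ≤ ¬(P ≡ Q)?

1.000

¬P = 1 − 0.210 = 0.790
P ∧ ¬P = min(0.210, 0.790) = 0.210
R ∧ (P ∧ ¬P) = min(0.462, 0.210) = 0.210
So the left factor is R ∧ (P ∧ ¬P) = 0.210.
P ≡ Q = 1 − |0.210 − 0.644| = 1 − 0.434 = 0.566
¬(P ≡ Q) = 1 − 0.566 = 0.434
So the right-hand bound is ¬(P ≡ Q) = 0.434.
The residuum of the Łukasiewicz t-norm gives the supremum: min(1, 1 − 0.210 + 0.434).
1 − 0.210 + 0.434 = 1.224, so t = min(1, 1.224) = 1.000.
Check: 0.210 ⊙ 1.000 = max(0, 0.210) = 0.210 ≤ 0.434.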